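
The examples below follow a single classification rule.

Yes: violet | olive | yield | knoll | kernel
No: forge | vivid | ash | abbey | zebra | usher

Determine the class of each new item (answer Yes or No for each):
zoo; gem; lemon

The classifier is using: contains 'l'.

No, No, Yes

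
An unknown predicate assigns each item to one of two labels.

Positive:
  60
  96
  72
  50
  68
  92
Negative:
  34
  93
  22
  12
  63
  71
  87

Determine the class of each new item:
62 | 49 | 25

Rule: even AND at least 50. This holds for each 'Positive' example and fails for each 'Negative' one.
62: 62 is even, 62 ≥ 50, has this property → Positive.
49: 49 is odd, 49 < 50, fails this test → Negative.
25: 25 is odd, 25 < 50, fails this test → Negative.

Positive, Negative, Negative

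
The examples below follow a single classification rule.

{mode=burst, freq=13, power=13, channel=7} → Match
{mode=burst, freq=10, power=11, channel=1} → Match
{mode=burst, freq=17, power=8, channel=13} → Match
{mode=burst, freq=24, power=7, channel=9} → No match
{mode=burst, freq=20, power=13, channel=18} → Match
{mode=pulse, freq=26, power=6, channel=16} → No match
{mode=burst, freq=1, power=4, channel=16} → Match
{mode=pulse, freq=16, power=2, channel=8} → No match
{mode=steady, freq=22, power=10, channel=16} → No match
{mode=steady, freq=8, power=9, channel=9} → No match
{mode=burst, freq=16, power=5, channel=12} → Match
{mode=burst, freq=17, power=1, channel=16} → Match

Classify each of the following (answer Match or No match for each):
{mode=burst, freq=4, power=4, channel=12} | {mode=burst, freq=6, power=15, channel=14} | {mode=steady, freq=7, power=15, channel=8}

'Match' ⟺ mode is burst AND freq ≤ 20.
{mode=burst, freq=4, power=4, channel=12} → mode is burst, freq = 4 → Match. {mode=burst, freq=6, power=15, channel=14} → mode is burst, freq = 6 → Match. {mode=steady, freq=7, power=15, channel=8} → mode is steady, freq = 7 → No match.

Match, Match, No match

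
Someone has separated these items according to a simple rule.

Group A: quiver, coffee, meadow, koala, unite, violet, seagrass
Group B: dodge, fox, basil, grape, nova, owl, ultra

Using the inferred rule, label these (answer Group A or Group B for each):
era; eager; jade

Group B, Group A, Group B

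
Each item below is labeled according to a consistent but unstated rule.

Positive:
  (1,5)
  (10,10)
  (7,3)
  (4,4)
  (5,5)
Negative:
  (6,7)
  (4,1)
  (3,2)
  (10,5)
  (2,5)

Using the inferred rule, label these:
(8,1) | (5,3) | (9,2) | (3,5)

Checking candidate rules against both groups, what survives is: sum is even.
(8,1) → 8+1 = 9 → Negative.
(5,3) → 5+3 = 8 → Positive.
(9,2) → 9+2 = 11 → Negative.
(3,5) → 3+5 = 8 → Positive.

Negative, Positive, Negative, Positive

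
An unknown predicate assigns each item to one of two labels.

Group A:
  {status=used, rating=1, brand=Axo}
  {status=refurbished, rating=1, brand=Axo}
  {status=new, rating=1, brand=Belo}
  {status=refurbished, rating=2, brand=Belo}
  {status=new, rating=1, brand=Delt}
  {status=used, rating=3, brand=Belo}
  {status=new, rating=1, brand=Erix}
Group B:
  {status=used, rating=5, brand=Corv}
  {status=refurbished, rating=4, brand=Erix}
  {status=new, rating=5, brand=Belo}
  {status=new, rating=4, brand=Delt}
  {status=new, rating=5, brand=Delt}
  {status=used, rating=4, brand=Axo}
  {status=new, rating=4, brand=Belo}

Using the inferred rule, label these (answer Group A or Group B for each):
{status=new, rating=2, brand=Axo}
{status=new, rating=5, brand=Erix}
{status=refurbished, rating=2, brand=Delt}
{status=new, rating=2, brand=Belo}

Group A, Group B, Group A, Group A

Every 'Group A' example satisfies: rating ≤ 3. None of the 'Group B' examples do.
{status=new, rating=2, brand=Axo} — rating = 2, hence Group A.
{status=new, rating=5, brand=Erix} — rating = 5, hence Group B.
{status=refurbished, rating=2, brand=Delt} — rating = 2, hence Group A.
{status=new, rating=2, brand=Belo} — rating = 2, hence Group A.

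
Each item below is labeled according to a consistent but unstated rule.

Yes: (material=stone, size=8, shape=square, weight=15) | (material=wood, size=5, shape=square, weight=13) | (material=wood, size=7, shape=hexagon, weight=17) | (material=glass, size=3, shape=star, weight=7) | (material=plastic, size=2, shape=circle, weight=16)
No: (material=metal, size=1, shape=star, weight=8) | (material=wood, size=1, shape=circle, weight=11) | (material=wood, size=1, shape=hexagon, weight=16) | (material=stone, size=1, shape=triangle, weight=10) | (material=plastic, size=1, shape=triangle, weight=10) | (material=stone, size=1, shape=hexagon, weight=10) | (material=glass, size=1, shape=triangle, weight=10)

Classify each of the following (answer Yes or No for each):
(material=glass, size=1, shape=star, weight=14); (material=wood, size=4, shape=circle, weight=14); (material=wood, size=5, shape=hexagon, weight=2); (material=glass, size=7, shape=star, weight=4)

No, Yes, Yes, Yes

'Yes' ⟺ size ≥ 2.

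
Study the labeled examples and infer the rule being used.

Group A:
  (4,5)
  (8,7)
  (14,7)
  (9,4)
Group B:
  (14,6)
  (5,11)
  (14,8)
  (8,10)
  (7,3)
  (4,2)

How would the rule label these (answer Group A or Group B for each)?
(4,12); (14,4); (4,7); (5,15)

Group B, Group B, Group A, Group B

Looking at the examples, the only property every 'Group A' case has and every 'Group B' case lacks is: sum is odd.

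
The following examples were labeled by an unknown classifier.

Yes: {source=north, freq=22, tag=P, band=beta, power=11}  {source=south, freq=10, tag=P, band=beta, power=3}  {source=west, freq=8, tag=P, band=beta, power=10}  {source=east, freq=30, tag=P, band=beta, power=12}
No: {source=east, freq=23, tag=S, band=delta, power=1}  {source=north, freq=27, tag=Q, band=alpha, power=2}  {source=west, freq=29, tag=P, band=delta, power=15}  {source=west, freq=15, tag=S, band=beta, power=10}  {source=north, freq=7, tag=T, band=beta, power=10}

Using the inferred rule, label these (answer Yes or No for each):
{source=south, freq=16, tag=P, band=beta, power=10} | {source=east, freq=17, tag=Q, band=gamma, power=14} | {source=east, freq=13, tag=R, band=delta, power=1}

Yes, No, No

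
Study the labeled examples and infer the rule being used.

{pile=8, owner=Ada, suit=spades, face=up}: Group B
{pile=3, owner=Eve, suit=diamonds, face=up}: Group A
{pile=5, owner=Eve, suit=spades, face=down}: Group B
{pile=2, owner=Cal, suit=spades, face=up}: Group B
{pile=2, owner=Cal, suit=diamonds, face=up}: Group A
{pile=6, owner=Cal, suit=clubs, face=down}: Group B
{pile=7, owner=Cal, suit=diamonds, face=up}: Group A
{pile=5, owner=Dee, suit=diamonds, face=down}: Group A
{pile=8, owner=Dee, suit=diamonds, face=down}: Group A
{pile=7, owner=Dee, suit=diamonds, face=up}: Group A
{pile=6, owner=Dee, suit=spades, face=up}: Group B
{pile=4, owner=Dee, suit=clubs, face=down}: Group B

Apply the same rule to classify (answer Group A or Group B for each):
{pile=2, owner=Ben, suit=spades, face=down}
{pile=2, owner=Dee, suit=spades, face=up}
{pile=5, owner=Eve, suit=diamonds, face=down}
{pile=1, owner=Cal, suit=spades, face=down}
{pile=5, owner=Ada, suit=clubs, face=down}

Group B, Group B, Group A, Group B, Group B

The distinguishing property — suit is diamonds — holds for all the 'Group A' cases and none of the 'Group B' cases.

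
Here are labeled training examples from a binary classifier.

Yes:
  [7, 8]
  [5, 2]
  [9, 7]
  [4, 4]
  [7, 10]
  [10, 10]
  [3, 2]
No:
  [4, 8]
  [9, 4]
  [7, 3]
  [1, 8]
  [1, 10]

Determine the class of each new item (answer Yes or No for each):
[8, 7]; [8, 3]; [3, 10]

Yes, No, No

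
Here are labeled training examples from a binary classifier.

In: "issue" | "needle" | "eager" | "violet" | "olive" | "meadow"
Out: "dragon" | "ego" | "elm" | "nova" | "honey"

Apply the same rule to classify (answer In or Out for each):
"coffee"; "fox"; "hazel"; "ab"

In, Out, Out, Out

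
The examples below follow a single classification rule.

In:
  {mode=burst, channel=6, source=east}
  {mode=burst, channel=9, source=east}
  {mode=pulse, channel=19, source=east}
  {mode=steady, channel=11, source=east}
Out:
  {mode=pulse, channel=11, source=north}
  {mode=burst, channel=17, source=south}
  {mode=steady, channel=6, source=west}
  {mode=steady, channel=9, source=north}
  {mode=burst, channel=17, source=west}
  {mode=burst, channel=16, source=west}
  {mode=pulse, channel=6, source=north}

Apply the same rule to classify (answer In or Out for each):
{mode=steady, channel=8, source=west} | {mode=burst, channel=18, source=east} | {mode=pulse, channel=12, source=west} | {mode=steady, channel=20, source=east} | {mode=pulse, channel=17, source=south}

The simplest hypothesis consistent with all the labels is: source is east.
{mode=steady, channel=8, source=west}: source is west, does not fit → Out.
{mode=burst, channel=18, source=east}: source is east, satisfies this → In.
{mode=pulse, channel=12, source=west}: source is west, does not fit → Out.
{mode=steady, channel=20, source=east}: source is east, satisfies this → In.
{mode=pulse, channel=17, source=south}: source is south, does not fit → Out.

Out, In, Out, In, Out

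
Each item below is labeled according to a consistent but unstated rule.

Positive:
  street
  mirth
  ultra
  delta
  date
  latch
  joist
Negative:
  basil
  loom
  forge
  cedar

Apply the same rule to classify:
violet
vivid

Positive, Negative

The rule appears to be: contains 't'.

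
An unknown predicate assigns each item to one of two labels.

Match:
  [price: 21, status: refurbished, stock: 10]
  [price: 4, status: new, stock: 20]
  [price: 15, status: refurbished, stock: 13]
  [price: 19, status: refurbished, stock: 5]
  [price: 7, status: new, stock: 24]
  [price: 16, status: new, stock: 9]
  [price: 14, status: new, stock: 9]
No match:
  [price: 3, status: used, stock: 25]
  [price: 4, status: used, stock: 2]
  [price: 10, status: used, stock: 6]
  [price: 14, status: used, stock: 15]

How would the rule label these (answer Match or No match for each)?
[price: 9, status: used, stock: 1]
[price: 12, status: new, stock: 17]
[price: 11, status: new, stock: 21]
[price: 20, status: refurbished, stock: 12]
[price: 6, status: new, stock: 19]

No match, Match, Match, Match, Match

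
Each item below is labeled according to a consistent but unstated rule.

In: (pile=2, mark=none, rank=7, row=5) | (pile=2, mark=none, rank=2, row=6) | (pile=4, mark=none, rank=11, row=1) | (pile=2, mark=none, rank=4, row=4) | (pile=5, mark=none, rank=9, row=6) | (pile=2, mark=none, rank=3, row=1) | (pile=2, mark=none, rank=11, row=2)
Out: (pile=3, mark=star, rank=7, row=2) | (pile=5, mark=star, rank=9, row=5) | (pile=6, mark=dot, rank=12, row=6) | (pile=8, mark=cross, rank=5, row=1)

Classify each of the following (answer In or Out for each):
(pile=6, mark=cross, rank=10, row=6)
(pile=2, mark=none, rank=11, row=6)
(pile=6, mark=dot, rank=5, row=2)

Out, In, Out

One predicate separates the groups cleanly: mark is none.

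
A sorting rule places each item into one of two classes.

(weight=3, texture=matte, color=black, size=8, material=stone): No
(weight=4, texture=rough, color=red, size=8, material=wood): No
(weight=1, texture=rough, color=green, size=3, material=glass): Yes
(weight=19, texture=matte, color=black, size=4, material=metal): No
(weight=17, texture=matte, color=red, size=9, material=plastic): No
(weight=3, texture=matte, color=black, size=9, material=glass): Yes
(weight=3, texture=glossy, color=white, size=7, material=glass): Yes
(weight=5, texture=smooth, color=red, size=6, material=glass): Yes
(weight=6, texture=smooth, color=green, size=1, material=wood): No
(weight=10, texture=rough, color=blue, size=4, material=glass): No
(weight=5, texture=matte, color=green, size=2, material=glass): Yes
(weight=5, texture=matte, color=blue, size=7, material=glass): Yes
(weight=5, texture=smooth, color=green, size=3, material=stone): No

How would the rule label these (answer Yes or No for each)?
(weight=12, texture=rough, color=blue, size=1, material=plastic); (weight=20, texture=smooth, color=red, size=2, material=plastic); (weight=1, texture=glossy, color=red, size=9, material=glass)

No, No, Yes

The common property of the 'Yes' items is: material is glass AND weight ≤ 5. No 'No' item has it.
(weight=12, texture=rough, color=blue, size=1, material=plastic): material is plastic, weight = 12, fails this test → No.
(weight=20, texture=smooth, color=red, size=2, material=plastic): material is plastic, weight = 20, fails this test → No.
(weight=1, texture=glossy, color=red, size=9, material=glass): material is glass, weight = 1, matches → Yes.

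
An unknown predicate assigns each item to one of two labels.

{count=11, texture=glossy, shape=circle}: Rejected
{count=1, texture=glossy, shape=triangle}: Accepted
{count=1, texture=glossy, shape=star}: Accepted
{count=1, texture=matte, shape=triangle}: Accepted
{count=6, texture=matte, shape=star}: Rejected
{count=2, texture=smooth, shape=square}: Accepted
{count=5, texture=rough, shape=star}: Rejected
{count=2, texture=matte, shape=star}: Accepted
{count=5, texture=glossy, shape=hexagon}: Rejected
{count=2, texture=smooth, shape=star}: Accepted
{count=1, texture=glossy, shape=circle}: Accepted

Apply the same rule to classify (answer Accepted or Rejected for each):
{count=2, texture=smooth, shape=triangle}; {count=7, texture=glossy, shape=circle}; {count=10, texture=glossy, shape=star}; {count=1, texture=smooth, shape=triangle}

Accepted, Rejected, Rejected, Accepted

The classifier is using: count ≤ 2.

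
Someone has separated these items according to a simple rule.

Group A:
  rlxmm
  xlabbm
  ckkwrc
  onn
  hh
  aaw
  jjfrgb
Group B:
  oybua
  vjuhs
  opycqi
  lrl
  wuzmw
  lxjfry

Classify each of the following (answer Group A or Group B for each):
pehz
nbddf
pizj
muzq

Group B, Group A, Group B, Group B

Every 'Group A' example satisfies: has a double letter. None of the 'Group B' examples do.
pehz: Group B (no doubled letter).
nbddf: Group A ('dd' doubled).
pizj: Group B (no doubled letter).
muzq: Group B (no doubled letter).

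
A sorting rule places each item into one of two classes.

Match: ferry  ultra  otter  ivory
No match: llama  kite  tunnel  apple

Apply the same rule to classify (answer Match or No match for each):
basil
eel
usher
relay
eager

No match, No match, Match, Match, Match

The common property of the 'Match' items is: contains 'r'. No 'No match' item has it.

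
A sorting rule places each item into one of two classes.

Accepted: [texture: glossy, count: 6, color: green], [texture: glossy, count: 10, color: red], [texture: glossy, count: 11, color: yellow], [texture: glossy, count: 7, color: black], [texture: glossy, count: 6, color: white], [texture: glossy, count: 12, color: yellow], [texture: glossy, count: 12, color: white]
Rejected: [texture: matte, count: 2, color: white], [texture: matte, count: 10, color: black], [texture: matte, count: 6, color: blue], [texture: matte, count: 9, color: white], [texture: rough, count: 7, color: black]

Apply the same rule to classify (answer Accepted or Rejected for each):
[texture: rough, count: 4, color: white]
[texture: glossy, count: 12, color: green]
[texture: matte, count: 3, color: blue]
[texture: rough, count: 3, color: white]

Rejected, Accepted, Rejected, Rejected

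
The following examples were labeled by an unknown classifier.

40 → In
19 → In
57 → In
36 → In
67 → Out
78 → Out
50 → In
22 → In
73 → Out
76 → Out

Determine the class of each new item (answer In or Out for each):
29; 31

In, In

The rule appears to be: at most 57.
In: 29, since 29 ≤ 57.
In: 31, since 31 ≤ 57.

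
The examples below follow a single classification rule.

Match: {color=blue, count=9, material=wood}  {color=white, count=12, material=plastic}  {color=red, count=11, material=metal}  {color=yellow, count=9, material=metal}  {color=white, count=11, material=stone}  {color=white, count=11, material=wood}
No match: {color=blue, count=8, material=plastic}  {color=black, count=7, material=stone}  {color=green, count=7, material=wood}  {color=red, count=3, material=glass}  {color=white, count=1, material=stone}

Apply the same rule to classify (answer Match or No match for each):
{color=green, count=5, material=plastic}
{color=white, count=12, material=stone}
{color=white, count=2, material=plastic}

The common property of the 'Match' items is: count ≥ 9. No 'No match' item has it.
{color=green, count=5, material=plastic} — count = 5, hence No match.
{color=white, count=12, material=stone} — count = 12, hence Match.
{color=white, count=2, material=plastic} — count = 2, hence No match.

No match, Match, No match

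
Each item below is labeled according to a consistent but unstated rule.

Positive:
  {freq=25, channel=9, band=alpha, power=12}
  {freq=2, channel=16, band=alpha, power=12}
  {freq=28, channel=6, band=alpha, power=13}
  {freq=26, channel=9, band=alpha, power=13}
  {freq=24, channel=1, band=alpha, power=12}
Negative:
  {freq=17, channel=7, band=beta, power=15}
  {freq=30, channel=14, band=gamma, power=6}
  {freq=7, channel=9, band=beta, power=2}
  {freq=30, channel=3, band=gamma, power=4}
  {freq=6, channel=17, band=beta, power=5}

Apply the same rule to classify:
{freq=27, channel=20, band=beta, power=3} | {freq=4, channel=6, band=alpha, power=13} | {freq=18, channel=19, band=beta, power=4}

Negative, Positive, Negative

The rule appears to be: band is alpha.
{freq=27, channel=20, band=beta, power=3}: band is beta — doesn't qualify, so Negative.
{freq=4, channel=6, band=alpha, power=13}: band is alpha — has this property, so Positive.
{freq=18, channel=19, band=beta, power=4}: band is beta — doesn't qualify, so Negative.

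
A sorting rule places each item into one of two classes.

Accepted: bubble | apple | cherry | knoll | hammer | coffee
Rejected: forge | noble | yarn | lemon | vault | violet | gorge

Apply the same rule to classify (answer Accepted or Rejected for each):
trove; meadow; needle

The rule appears to be: has a double letter.
Rejected: trove, since no doubled letter.
Rejected: meadow, since no doubled letter.
Accepted: needle, since 'ee' doubled.

Rejected, Rejected, Accepted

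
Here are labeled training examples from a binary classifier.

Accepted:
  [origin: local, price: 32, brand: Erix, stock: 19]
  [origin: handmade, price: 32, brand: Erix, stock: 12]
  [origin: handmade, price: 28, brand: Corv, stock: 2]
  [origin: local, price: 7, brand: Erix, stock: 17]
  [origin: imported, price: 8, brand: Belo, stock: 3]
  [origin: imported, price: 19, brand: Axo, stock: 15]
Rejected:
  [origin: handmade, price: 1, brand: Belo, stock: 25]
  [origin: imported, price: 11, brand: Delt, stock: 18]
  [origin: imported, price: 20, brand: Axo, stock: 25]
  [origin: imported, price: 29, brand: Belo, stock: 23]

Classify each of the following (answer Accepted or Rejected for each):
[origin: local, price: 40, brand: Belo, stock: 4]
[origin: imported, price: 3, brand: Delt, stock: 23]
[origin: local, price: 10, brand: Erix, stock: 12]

A rule that fits every label: brand is Erix OR stock ≤ 15 — true of each 'Accepted' example, false of each 'Rejected' one.
[origin: local, price: 40, brand: Belo, stock: 4] → brand is Belo, stock = 4 → Accepted.
[origin: imported, price: 3, brand: Delt, stock: 23] → brand is Delt, stock = 23 → Rejected.
[origin: local, price: 10, brand: Erix, stock: 12] → brand is Erix, stock = 12 → Accepted.

Accepted, Rejected, Accepted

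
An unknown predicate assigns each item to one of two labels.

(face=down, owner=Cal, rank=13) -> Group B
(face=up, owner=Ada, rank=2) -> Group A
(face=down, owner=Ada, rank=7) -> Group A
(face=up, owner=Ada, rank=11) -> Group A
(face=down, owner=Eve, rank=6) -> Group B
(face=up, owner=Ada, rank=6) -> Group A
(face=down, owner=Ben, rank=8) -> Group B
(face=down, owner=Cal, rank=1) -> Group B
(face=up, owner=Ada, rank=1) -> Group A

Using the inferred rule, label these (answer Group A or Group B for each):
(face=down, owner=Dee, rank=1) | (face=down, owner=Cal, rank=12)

One predicate separates the groups cleanly: owner is Ada.

Group B, Group B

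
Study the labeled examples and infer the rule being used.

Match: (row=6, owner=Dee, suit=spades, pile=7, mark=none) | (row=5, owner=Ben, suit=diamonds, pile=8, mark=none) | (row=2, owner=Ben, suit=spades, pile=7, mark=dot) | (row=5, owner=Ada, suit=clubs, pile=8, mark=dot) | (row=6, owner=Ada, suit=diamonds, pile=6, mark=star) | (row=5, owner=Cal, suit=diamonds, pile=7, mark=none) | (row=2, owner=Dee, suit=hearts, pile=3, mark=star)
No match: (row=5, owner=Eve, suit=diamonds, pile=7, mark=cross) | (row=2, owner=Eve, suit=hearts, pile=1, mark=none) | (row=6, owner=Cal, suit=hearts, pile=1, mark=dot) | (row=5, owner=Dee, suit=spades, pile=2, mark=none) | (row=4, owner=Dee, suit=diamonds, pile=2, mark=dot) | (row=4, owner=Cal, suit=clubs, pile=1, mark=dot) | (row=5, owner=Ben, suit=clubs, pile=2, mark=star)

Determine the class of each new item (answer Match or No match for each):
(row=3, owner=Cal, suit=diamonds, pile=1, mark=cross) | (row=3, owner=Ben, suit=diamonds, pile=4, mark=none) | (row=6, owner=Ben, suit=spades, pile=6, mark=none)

A rule that fits every label: owner is not Eve AND pile ≥ 3 — true of each 'Match' example, false of each 'No match' one.
(row=3, owner=Cal, suit=diamonds, pile=1, mark=cross) → owner is Cal, pile = 1 → No match.
(row=3, owner=Ben, suit=diamonds, pile=4, mark=none) → owner is Ben, pile = 4 → Match.
(row=6, owner=Ben, suit=spades, pile=6, mark=none) → owner is Ben, pile = 6 → Match.

No match, Match, Match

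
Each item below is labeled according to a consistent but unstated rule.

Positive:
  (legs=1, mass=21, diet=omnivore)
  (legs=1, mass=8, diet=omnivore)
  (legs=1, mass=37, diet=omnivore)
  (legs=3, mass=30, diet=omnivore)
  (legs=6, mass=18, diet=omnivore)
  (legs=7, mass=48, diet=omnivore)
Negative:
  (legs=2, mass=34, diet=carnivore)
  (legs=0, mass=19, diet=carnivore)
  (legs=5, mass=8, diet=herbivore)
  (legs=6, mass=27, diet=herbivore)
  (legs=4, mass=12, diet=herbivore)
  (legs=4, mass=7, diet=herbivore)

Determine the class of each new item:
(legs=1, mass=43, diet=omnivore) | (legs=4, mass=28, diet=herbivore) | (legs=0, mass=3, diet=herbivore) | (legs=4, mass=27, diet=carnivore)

Positive, Negative, Negative, Negative

Rule: diet is omnivore. This holds for each 'Positive' example and fails for each 'Negative' one.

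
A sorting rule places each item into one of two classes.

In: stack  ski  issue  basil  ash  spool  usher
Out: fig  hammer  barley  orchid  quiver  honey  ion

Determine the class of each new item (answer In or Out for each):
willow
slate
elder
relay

Every 'In' example satisfies: contains 's'. None of the 'Out' examples do.
willow: Out (no 's').
slate: In (has 's').
elder: Out (no 's').
relay: Out (no 's').

Out, In, Out, Out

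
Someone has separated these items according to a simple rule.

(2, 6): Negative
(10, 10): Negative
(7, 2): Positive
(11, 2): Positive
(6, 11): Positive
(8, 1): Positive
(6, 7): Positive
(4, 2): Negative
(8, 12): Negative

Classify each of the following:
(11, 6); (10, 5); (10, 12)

The pattern is that an item is 'Positive' exactly when: sum is odd.

Positive, Positive, Negative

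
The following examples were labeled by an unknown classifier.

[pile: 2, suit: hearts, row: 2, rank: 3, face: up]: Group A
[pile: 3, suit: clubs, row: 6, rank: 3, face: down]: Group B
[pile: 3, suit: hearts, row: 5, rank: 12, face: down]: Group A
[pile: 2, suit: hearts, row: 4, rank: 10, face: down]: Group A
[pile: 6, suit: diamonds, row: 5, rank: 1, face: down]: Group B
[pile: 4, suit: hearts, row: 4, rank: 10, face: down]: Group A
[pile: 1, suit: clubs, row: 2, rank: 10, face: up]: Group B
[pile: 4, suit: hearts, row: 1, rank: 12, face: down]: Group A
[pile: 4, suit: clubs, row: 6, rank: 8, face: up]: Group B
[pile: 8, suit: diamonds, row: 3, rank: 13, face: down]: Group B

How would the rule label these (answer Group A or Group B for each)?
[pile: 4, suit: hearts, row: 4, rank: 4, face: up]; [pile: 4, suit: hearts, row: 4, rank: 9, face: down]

Group A, Group A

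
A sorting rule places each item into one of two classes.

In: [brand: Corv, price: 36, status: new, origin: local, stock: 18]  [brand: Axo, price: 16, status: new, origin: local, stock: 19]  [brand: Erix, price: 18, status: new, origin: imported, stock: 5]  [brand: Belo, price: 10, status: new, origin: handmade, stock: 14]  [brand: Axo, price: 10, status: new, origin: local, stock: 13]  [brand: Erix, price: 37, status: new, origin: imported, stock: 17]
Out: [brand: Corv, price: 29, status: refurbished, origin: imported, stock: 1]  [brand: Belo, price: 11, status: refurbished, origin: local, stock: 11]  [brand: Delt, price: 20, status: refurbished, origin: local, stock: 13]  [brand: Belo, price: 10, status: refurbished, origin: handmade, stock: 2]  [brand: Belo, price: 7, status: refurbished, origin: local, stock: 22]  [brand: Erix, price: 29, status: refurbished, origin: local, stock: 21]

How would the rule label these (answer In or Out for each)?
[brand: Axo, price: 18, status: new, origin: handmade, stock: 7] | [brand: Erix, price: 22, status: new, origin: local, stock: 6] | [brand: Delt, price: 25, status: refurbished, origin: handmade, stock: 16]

All 'In' examples share one property — status is new — and every 'Out' example lacks it.
In: [brand: Axo, price: 18, status: new, origin: handmade, stock: 7], since status is new.
In: [brand: Erix, price: 22, status: new, origin: local, stock: 6], since status is new.
Out: [brand: Delt, price: 25, status: refurbished, origin: handmade, stock: 16], since status is refurbished.

In, In, Out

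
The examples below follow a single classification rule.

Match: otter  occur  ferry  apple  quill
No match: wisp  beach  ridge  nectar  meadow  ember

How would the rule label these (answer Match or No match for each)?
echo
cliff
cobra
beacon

No match, Match, No match, No match

All 'Match' examples share one property — has a double letter — and every 'No match' example lacks it.
echo — no doubled letter, hence No match. cliff — 'ff' doubled, hence Match. cobra — no doubled letter, hence No match. beacon — no doubled letter, hence No match.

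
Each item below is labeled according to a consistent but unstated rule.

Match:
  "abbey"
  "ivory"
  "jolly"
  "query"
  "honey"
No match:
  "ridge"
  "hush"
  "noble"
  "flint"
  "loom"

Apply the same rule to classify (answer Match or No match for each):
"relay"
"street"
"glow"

Match, No match, No match

The pattern is that an item is 'Match' exactly when: contains 'y'.
"relay" — has 'y', hence Match.
"street" — no 'y', hence No match.
"glow" — no 'y', hence No match.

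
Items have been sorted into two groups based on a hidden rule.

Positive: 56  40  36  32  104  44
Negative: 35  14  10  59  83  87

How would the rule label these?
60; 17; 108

Positive, Negative, Positive

One predicate separates the groups cleanly: multiple of 4.
60 — 60 = 4·15, hence Positive. 17 — 17 = 4·4 + 1, hence Negative. 108 — 108 = 4·27, hence Positive.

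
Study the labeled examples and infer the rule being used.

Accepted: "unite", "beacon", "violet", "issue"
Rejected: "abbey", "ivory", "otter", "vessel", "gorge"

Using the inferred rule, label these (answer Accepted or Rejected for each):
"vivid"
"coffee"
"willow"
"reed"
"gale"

Rejected, Accepted, Rejected, Rejected, Rejected

The common property of the 'Accepted' items is: has ≥ 3 vowels. No 'Rejected' item has it.
Rejected: "vivid", since 2 vowels.
Accepted: "coffee", since 3 vowels.
Rejected: "willow", since 2 vowels.
Rejected: "reed", since 2 vowels.
Rejected: "gale", since 2 vowels.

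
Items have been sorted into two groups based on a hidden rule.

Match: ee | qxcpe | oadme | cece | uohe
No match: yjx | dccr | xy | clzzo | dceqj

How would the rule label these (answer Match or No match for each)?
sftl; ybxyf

The classifier is using: ends with 'e'.
sftl: ends with 'l' — does not fit, so No match. ybxyf: ends with 'f' — does not fit, so No match.

No match, No match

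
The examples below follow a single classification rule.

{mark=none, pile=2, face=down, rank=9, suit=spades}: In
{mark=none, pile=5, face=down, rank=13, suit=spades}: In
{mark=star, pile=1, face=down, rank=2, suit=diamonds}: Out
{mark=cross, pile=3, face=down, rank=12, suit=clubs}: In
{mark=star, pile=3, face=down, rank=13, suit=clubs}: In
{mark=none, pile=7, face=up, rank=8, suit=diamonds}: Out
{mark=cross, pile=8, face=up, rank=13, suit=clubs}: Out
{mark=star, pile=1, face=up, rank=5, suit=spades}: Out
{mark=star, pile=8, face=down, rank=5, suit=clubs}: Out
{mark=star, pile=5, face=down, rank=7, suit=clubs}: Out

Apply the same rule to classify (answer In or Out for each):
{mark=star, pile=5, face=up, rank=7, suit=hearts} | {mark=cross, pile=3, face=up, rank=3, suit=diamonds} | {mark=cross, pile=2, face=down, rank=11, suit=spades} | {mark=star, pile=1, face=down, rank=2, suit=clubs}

Out, Out, In, Out

All 'In' examples share one property — face is down AND rank ≥ 8 — and every 'Out' example lacks it.
Out: {mark=star, pile=5, face=up, rank=7, suit=hearts}, since face is up, rank = 7.
Out: {mark=cross, pile=3, face=up, rank=3, suit=diamonds}, since face is up, rank = 3.
In: {mark=cross, pile=2, face=down, rank=11, suit=spades}, since face is down, rank = 11.
Out: {mark=star, pile=1, face=down, rank=2, suit=clubs}, since face is down, rank = 2.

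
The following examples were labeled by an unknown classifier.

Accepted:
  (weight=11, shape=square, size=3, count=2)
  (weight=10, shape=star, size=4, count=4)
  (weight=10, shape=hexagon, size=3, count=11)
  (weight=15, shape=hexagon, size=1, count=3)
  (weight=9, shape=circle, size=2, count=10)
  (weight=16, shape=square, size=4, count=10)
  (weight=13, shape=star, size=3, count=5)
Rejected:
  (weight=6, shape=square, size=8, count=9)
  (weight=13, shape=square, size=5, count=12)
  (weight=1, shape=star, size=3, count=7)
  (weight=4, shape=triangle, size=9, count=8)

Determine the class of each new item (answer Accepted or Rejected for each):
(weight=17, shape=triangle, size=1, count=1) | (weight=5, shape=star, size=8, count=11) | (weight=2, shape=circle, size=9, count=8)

The distinguishing property — weight ≥ 4 AND size ≤ 4 — holds for all the 'Accepted' cases and none of the 'Rejected' cases.

Accepted, Rejected, Rejected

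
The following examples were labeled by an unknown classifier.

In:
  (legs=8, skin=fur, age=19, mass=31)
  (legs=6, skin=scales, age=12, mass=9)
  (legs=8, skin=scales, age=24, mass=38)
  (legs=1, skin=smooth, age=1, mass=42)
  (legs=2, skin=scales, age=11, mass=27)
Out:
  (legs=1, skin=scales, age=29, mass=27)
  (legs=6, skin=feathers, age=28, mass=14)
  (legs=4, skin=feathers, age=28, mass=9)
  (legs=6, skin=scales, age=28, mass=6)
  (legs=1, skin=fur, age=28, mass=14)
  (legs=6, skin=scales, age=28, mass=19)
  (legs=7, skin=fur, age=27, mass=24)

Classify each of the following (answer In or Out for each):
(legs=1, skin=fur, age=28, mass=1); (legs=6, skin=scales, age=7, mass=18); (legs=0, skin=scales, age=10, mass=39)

Out, In, In

The rule appears to be: age ≤ 24.
(legs=1, skin=fur, age=28, mass=1): Out (age = 28).
(legs=6, skin=scales, age=7, mass=18): In (age = 7).
(legs=0, skin=scales, age=10, mass=39): In (age = 10).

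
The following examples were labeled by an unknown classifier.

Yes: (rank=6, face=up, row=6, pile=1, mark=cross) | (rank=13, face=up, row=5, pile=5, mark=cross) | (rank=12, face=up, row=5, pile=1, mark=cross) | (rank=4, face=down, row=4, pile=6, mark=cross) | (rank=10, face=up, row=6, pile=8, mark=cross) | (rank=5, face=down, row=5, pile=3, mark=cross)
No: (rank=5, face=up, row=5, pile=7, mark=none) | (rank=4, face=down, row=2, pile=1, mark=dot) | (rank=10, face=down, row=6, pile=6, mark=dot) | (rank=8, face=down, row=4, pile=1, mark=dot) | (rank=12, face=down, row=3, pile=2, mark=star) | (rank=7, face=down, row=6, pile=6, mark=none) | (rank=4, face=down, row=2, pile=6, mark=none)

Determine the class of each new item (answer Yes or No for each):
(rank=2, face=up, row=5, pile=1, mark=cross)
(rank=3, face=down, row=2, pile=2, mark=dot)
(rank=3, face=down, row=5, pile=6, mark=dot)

Comparing the two groups points to one rule — mark is cross.
(rank=2, face=up, row=5, pile=1, mark=cross): mark is cross, satisfies this → Yes.
(rank=3, face=down, row=2, pile=2, mark=dot): mark is dot, doesn't qualify → No.
(rank=3, face=down, row=5, pile=6, mark=dot): mark is dot, doesn't qualify → No.

Yes, No, No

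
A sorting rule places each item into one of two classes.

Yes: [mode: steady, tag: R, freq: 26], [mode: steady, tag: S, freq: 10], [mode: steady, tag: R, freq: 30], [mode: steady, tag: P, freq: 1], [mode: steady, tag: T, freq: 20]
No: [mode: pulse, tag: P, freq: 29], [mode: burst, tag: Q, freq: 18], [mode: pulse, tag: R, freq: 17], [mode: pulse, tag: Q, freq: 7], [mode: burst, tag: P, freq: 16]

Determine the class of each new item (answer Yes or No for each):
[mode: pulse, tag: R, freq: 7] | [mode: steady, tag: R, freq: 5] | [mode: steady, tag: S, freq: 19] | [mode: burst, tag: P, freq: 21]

Rule: mode is steady. This holds for each 'Yes' example and fails for each 'No' one.

No, Yes, Yes, No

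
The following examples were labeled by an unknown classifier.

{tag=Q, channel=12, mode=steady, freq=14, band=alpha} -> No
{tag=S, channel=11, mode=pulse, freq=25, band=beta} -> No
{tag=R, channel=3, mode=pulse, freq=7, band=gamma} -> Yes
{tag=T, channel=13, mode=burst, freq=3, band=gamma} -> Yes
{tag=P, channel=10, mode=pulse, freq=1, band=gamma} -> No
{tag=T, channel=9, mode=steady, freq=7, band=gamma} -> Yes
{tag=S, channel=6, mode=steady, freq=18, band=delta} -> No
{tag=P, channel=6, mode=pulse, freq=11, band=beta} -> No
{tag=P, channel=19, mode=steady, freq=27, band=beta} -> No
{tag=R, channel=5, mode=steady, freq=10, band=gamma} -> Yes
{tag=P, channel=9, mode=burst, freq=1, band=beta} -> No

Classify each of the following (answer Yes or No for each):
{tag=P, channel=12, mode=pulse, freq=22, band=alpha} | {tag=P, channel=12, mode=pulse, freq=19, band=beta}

The classifier is using: tag is R OR tag is T.
{tag=P, channel=12, mode=pulse, freq=22, band=alpha}: tag is P — does not satisfy this, so No.
{tag=P, channel=12, mode=pulse, freq=19, band=beta}: tag is P — does not satisfy this, so No.

No, No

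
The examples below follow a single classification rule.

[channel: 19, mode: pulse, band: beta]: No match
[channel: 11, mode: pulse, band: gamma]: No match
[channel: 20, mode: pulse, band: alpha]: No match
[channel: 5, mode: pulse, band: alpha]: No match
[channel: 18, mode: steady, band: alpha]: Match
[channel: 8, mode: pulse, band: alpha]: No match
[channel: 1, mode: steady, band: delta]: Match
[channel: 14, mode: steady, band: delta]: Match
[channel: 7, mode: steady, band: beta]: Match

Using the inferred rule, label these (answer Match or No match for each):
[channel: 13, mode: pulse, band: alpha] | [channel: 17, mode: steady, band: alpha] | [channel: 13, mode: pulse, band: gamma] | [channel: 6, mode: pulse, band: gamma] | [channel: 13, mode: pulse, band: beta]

Rule: mode is steady. This holds for each 'Match' example and fails for each 'No match' one.
[channel: 13, mode: pulse, band: alpha] → mode is pulse → No match.
[channel: 17, mode: steady, band: alpha] → mode is steady → Match.
[channel: 13, mode: pulse, band: gamma] → mode is pulse → No match.
[channel: 6, mode: pulse, band: gamma] → mode is pulse → No match.
[channel: 13, mode: pulse, band: beta] → mode is pulse → No match.

No match, Match, No match, No match, No match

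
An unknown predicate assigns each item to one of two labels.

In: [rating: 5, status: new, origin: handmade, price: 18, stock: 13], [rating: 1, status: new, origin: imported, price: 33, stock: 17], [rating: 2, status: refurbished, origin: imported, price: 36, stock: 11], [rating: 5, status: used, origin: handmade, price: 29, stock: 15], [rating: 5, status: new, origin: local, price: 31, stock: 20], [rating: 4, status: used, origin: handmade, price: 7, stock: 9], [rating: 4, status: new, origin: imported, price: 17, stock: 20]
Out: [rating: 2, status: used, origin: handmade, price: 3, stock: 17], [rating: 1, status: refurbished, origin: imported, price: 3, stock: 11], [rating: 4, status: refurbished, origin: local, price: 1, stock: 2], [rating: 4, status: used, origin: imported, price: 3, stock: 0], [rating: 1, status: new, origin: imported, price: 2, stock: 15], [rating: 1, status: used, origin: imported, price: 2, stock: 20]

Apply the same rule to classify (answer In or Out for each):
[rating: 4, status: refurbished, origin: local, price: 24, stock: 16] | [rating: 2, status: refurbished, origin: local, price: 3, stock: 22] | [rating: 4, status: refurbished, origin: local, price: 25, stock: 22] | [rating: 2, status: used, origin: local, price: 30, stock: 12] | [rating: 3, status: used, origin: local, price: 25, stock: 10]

One predicate separates the groups cleanly: price ≥ 7.

In, Out, In, In, In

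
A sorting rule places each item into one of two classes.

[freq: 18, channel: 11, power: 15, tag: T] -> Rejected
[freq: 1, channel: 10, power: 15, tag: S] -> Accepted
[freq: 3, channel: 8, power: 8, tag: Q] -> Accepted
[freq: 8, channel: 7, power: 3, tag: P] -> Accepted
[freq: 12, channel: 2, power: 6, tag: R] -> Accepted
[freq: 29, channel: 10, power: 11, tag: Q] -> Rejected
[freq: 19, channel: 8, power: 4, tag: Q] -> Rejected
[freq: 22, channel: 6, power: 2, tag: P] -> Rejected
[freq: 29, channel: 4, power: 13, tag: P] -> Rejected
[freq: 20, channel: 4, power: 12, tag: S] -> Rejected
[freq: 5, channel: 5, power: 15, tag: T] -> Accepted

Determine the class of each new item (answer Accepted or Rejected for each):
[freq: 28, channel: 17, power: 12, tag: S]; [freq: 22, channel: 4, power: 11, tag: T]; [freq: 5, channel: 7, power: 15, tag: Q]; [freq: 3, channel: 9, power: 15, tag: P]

Rejected, Rejected, Accepted, Accepted

One predicate separates the groups cleanly: freq ≤ 12.
[freq: 28, channel: 17, power: 12, tag: S]: freq = 28, does not satisfy this → Rejected.
[freq: 22, channel: 4, power: 11, tag: T]: freq = 22, does not satisfy this → Rejected.
[freq: 5, channel: 7, power: 15, tag: Q]: freq = 5, passes → Accepted.
[freq: 3, channel: 9, power: 15, tag: P]: freq = 3, passes → Accepted.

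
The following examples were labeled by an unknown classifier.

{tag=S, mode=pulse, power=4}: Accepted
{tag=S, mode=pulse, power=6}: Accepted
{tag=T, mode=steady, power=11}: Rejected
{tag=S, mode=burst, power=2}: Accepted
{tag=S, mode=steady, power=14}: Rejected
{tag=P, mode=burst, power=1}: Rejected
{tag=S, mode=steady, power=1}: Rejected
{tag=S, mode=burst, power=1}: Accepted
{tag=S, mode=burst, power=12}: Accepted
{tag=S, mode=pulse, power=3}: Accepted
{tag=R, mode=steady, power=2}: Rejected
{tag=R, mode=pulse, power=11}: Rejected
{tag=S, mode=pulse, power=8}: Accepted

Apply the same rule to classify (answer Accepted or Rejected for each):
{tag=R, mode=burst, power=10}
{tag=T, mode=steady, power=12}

Rejected, Rejected

Rule: tag is S AND mode is not steady. This holds for each 'Accepted' example and fails for each 'Rejected' one.
{tag=R, mode=burst, power=10} — tag is R, mode is burst, hence Rejected. {tag=T, mode=steady, power=12} — tag is T, mode is steady, hence Rejected.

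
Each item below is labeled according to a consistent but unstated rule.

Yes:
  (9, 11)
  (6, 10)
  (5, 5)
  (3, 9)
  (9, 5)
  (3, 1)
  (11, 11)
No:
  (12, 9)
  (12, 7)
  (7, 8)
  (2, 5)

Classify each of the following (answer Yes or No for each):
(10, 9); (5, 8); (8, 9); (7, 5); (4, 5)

Checking candidate rules against both groups, what survives is: sum is even.
(10, 9): 10+9 = 19, fails the rule → No.
(5, 8): 5+8 = 13, fails the rule → No.
(8, 9): 8+9 = 17, fails the rule → No.
(7, 5): 7+5 = 12, qualifies → Yes.
(4, 5): 4+5 = 9, fails the rule → No.

No, No, No, Yes, No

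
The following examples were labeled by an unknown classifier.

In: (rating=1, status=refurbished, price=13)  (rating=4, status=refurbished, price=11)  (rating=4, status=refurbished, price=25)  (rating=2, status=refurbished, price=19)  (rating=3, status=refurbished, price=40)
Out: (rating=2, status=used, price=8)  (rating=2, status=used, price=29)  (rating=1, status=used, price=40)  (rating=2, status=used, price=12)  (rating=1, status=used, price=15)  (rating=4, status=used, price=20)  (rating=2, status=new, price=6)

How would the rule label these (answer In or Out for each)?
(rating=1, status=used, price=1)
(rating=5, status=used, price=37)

Out, Out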